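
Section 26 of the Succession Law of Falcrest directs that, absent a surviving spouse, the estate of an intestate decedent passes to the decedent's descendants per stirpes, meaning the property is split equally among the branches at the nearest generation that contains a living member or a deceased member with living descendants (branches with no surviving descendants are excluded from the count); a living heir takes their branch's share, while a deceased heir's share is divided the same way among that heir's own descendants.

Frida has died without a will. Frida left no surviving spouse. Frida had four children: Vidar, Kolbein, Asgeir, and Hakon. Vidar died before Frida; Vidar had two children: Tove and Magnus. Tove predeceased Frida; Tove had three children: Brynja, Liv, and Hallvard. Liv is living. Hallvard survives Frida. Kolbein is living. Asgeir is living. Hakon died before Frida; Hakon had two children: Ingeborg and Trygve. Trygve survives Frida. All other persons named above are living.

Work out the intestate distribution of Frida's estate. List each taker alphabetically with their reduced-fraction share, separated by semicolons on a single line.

Asgeir 1/4; Brynja 1/24; Hallvard 1/24; Ingeborg 1/8; Kolbein 1/4; Liv 1/24; Magnus 1/8; Trygve 1/8

There is no surviving spouse, so the entire estate passes to Frida's descendants per stirpes.
The estate is divided into 4 equal shares of 1/4 among Vidar, Kolbein, Asgeir, Hakon.
Vidar predeceased; the 1/4 allotted to Vidar's branch passes to Vidar's issue by representation.
The 1/4 is divided into 2 equal shares of 1/8 among Tove, Magnus.
Tove predeceased; the 1/8 allotted to Tove's branch passes to Tove's issue by representation.
The 1/8 is divided into 3 equal shares of 1/24 among Brynja, Liv, Hallvard.
Brynja is living and takes 1/24.
Liv is living and takes 1/24.
Hallvard is living and takes 1/24.
Magnus is living and takes 1/8.
Kolbein is living and takes 1/4.
Asgeir is living and takes 1/4.
Hakon predeceased; the 1/4 allotted to Hakon's branch passes to Hakon's issue by representation.
The 1/4 is divided into 2 equal shares of 1/8 among Ingeborg, Trygve.
Ingeborg is living and takes 1/8.
Trygve is living and takes 1/8.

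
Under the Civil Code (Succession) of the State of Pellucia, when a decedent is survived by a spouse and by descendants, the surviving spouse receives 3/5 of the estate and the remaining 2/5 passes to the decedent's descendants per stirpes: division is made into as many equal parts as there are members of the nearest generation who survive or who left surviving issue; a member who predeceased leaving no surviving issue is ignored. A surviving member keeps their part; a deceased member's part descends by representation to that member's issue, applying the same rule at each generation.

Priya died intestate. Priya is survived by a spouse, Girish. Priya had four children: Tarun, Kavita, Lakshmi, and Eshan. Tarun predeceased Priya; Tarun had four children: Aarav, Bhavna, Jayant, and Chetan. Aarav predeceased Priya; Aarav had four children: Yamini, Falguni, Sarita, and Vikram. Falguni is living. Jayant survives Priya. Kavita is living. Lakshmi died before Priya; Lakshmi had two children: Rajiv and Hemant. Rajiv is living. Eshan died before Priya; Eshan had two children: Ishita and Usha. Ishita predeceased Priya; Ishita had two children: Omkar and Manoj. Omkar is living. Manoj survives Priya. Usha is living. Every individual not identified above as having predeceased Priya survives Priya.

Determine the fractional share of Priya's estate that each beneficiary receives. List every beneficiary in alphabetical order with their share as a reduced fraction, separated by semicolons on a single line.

Girish, as surviving spouse, takes 3/5.
The remaining 2/5 passes to Priya's descendants per stirpes.
The 2/5 is divided into 4 equal shares of 1/10 among Tarun, Kavita, Lakshmi, Eshan.
Tarun predeceased; the 1/10 allotted to Tarun's branch passes to Tarun's issue by representation.
The 1/10 is divided into 4 equal shares of 1/40 among Aarav, Bhavna, Jayant, Chetan.
Aarav predeceased; the 1/40 allotted to Aarav's branch passes to Aarav's issue by representation.
The 1/40 is divided into 4 equal shares of 1/160 among Yamini, Falguni, Sarita, Vikram.
Yamini is living and takes 1/160.
Falguni is living and takes 1/160.
Sarita is living and takes 1/160.
Vikram is living and takes 1/160.
Bhavna is living and takes 1/40.
Jayant is living and takes 1/40.
Chetan is living and takes 1/40.
Kavita is living and takes 1/10.
Lakshmi predeceased; the 1/10 allotted to Lakshmi's branch passes to Lakshmi's issue by representation.
The 1/10 is divided into 2 equal shares of 1/20 among Rajiv, Hemant.
Rajiv is living and takes 1/20.
Hemant is living and takes 1/20.
Eshan predeceased; the 1/10 allotted to Eshan's branch passes to Eshan's issue by representation.
The 1/10 is divided into 2 equal shares of 1/20 among Ishita, Usha.
Ishita predeceased; the 1/20 allotted to Ishita's branch passes to Ishita's issue by representation.
The 1/20 is divided into 2 equal shares of 1/40 among Omkar, Manoj.
Omkar is living and takes 1/40.
Manoj is living and takes 1/40.
Usha is living and takes 1/20.

Bhavna 1/40; Chetan 1/40; Falguni 1/160; Girish 3/5; Hemant 1/20; Jayant 1/40; Kavita 1/10; Manoj 1/40; Omkar 1/40; Rajiv 1/20; Sarita 1/160; Usha 1/20; Vikram 1/160; Yamini 1/160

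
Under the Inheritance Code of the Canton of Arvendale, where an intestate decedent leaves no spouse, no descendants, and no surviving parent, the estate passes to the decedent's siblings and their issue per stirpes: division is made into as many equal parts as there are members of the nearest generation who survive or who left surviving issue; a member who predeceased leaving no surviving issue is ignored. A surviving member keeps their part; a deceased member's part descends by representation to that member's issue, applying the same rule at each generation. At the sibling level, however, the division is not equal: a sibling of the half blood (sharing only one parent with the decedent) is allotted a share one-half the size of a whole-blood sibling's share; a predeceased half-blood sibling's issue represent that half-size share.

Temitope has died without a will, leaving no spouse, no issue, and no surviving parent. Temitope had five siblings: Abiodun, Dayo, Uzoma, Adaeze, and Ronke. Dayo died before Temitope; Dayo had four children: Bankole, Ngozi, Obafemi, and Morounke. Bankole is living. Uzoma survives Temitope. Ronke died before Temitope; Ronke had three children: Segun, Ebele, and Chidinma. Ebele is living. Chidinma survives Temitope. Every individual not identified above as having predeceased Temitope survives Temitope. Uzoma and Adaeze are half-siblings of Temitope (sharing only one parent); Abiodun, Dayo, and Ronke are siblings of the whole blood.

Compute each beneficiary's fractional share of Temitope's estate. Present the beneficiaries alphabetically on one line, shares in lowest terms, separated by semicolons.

Abiodun 1/4; Adaeze 1/8; Bankole 1/16; Chidinma 1/12; Ebele 1/12; Morounke 1/16; Ngozi 1/16; Obafemi 1/16; Segun 1/12; Uzoma 1/8

No spouse, descendants, or parent survives, so the estate passes to Temitope's siblings per stirpes.
Half-blood siblings count for one-half the weight of whole-blood siblings at the initial division.
Dividing 1 in proportion to weights (total weight 4): Abiodun (weight 1) → 1/4; Dayo (weight 1) → 1/4; Uzoma (weight 1/2) → 1/8; Adaeze (weight 1/2) → 1/8; Ronke (weight 1) → 1/4.
Abiodun is living and takes 1/4.
Dayo predeceased; the 1/4 allotted to Dayo's branch passes to Dayo's issue by representation.
The 1/4 is divided into 4 equal shares of 1/16 among Bankole, Ngozi, Obafemi, Morounke.
Bankole is living and takes 1/16.
Ngozi is living and takes 1/16.
Obafemi is living and takes 1/16.
Morounke is living and takes 1/16.
Uzoma is living and takes 1/8.
Adaeze is living and takes 1/8.
Ronke predeceased; the 1/4 allotted to Ronke's branch passes to Ronke's issue by representation.
The 1/4 is divided into 3 equal shares of 1/12 among Segun, Ebele, Chidinma.
Segun is living and takes 1/12.
Ebele is living and takes 1/12.
Chidinma is living and takes 1/12.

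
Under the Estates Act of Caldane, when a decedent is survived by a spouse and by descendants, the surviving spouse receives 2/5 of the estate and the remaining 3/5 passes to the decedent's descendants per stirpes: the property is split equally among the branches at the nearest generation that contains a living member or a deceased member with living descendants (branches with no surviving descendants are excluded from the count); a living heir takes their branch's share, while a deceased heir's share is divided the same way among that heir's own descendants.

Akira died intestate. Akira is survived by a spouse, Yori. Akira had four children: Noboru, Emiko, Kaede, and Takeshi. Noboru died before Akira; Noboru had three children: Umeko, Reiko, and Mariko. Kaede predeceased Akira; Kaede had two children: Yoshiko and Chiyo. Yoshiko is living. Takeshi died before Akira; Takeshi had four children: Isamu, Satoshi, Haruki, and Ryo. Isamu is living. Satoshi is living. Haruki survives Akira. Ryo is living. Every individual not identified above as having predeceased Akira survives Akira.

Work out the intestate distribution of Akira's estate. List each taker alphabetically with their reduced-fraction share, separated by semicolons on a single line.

Yori, as surviving spouse, takes 2/5.
The remaining 3/5 passes to Akira's descendants per stirpes.
The 3/5 is divided into 4 equal shares of 3/20 among Noboru, Emiko, Kaede, Takeshi.
Noboru predeceased; the 3/20 allotted to Noboru's branch passes to Noboru's issue by representation.
The 3/20 is divided into 3 equal shares of 1/20 among Umeko, Reiko, Mariko.
Umeko is living and takes 1/20.
Reiko is living and takes 1/20.
Mariko is living and takes 1/20.
Emiko is living and takes 3/20.
Kaede predeceased; the 3/20 allotted to Kaede's branch passes to Kaede's issue by representation.
The 3/20 is divided into 2 equal shares of 3/40 among Yoshiko, Chiyo.
Yoshiko is living and takes 3/40.
Chiyo is living and takes 3/40.
Takeshi predeceased; the 3/20 allotted to Takeshi's branch passes to Takeshi's issue by representation.
The 3/20 is divided into 4 equal shares of 3/80 among Isamu, Satoshi, Haruki, Ryo.
Isamu is living and takes 3/80.
Satoshi is living and takes 3/80.
Haruki is living and takes 3/80.
Ryo is living and takes 3/80.

Chiyo 3/40; Emiko 3/20; Haruki 3/80; Isamu 3/80; Mariko 1/20; Reiko 1/20; Ryo 3/80; Satoshi 3/80; Umeko 1/20; Yori 2/5; Yoshiko 3/40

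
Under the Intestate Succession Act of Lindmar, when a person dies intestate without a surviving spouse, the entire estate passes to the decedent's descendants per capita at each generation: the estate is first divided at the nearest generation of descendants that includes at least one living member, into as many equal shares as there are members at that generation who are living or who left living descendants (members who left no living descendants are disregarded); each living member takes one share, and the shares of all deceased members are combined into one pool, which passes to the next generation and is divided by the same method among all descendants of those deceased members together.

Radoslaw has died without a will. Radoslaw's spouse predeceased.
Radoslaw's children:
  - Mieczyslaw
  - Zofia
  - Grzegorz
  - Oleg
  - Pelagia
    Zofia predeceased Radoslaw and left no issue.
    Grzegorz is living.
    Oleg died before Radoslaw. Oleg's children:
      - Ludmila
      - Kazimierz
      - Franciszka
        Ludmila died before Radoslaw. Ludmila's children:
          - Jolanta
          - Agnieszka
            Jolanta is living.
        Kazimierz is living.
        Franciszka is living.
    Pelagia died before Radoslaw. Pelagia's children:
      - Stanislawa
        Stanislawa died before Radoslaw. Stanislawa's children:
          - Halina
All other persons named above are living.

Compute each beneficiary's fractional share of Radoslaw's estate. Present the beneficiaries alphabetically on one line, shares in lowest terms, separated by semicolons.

Agnieszka 1/12; Franciszka 1/8; Grzegorz 1/4; Halina 1/12; Jolanta 1/12; Kazimierz 1/8; Mieczyslaw 1/4

There is no surviving spouse, so the entire estate passes to Radoslaw's descendants per capita at each generation.
At generation 1 (Mieczyslaw, Grzegorz, Oleg, Pelagia) there are 4 shares of (1)/4 = 1/4 each.
Living: Mieczyslaw and Grzegorz — each takes 1/4.
Deceased: Oleg and Pelagia. Their combined 1/2 is pooled and carried to generation 2.
At generation 2 (Ludmila, Kazimierz, Franciszka, Stanislawa) there are 4 shares of (1/2)/4 = 1/8 each.
Living: Kazimierz and Franciszka — each takes 1/8.
Deceased: Ludmila and Stanislawa. Their combined 1/4 is pooled and carried to generation 3.
At generation 3 (Jolanta, Agnieszka, Halina) there are 3 shares of (1/4)/3 = 1/12 each.
Living: Jolanta, Agnieszka, and Halina — each takes 1/12.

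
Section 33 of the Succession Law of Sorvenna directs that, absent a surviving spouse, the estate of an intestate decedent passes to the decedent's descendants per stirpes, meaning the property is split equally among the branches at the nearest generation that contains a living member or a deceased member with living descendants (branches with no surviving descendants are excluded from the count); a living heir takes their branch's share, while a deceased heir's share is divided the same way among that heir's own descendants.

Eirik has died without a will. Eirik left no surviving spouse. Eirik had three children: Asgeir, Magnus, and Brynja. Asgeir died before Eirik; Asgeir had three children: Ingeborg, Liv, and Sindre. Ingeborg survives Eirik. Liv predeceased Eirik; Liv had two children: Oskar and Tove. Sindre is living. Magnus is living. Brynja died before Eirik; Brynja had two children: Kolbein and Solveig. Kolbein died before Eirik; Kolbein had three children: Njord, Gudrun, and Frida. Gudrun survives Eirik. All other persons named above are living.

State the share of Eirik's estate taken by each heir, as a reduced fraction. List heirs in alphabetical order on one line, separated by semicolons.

Frida 1/18; Gudrun 1/18; Ingeborg 1/9; Magnus 1/3; Njord 1/18; Oskar 1/18; Sindre 1/9; Solveig 1/6; Tove 1/18

There is no surviving spouse, so the entire estate passes to Eirik's descendants per stirpes.
The estate is divided into 3 equal shares of 1/3 among Asgeir, Magnus, Brynja.
Asgeir predeceased; the 1/3 allotted to Asgeir's branch passes to Asgeir's issue by representation.
The 1/3 is divided into 3 equal shares of 1/9 among Ingeborg, Liv, Sindre.
Ingeborg is living and takes 1/9.
Liv predeceased; the 1/9 allotted to Liv's branch passes to Liv's issue by representation.
The 1/9 is divided into 2 equal shares of 1/18 among Oskar, Tove.
Oskar is living and takes 1/18.
Tove is living and takes 1/18.
Sindre is living and takes 1/9.
Magnus is living and takes 1/3.
Brynja predeceased; the 1/3 allotted to Brynja's branch passes to Brynja's issue by representation.
The 1/3 is divided into 2 equal shares of 1/6 among Kolbein, Solveig.
Kolbein predeceased; the 1/6 allotted to Kolbein's branch passes to Kolbein's issue by representation.
The 1/6 is divided into 3 equal shares of 1/18 among Njord, Gudrun, Frida.
Njord is living and takes 1/18.
Gudrun is living and takes 1/18.
Frida is living and takes 1/18.
Solveig is living and takes 1/6.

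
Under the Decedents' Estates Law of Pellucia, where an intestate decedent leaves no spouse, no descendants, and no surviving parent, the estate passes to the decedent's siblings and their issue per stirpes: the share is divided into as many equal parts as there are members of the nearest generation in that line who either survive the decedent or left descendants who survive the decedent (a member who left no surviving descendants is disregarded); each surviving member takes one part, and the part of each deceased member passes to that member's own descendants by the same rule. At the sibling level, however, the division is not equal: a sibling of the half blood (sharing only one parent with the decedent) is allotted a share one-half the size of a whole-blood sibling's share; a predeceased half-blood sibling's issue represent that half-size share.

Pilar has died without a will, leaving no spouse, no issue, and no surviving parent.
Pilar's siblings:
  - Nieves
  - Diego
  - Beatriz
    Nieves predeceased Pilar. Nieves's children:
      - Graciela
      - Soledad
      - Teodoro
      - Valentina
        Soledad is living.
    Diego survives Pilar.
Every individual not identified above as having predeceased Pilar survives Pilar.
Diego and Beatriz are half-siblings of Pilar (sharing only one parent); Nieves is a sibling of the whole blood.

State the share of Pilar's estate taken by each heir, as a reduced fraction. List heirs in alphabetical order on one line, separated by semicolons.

Beatriz 1/4; Diego 1/4; Graciela 1/8; Soledad 1/8; Teodoro 1/8; Valentina 1/8

No spouse, descendants, or parent survives, so the estate passes to Pilar's siblings per stirpes.
Half-blood siblings count for one-half the weight of whole-blood siblings at the initial division.
Dividing 1 in proportion to weights (total weight 2): Nieves (weight 1) → 1/2; Diego (weight 1/2) → 1/4; Beatriz (weight 1/2) → 1/4.
Nieves predeceased; the 1/2 allotted to Nieves's branch passes to Nieves's issue by representation.
The 1/2 is divided into 4 equal shares of 1/8 among Graciela, Soledad, Teodoro, Valentina.
Graciela is living and takes 1/8.
Soledad is living and takes 1/8.
Teodoro is living and takes 1/8.
Valentina is living and takes 1/8.
Diego is living and takes 1/4.
Beatriz is living and takes 1/4.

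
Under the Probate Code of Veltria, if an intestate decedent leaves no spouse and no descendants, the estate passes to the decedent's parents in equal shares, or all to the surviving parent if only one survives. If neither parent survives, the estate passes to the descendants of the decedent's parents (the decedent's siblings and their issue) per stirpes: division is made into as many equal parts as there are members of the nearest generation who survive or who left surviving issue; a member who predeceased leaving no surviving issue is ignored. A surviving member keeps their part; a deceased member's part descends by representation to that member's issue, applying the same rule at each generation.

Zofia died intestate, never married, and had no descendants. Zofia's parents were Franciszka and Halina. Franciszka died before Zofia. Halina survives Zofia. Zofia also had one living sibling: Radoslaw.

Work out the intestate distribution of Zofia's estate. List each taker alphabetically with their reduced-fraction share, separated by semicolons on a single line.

Only one parent, Halina, survives, so Halina takes the entire estate. The siblings take nothing because a surviving parent has priority.

Halina 1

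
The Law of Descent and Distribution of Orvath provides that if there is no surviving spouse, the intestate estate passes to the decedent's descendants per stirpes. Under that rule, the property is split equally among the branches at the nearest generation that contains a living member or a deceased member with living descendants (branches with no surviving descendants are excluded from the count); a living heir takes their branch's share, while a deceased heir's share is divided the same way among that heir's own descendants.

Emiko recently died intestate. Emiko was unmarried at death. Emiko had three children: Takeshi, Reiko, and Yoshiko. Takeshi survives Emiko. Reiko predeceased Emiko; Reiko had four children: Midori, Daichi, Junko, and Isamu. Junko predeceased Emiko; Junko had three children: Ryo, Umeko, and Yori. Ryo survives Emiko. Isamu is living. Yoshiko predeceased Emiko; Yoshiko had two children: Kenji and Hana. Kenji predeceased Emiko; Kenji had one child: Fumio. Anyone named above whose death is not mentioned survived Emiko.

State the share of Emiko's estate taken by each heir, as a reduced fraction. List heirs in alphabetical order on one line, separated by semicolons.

Daichi 1/12; Fumio 1/6; Hana 1/6; Isamu 1/12; Midori 1/12; Ryo 1/36; Takeshi 1/3; Umeko 1/36; Yori 1/36

There is no surviving spouse, so the entire estate passes to Emiko's descendants per stirpes.
The estate is divided into 3 equal shares of 1/3 among Takeshi, Reiko, Yoshiko.
Takeshi is living and takes 1/3.
Reiko predeceased; the 1/3 allotted to Reiko's branch passes to Reiko's issue by representation.
The 1/3 is divided into 4 equal shares of 1/12 among Midori, Daichi, Junko, Isamu.
Midori is living and takes 1/12.
Daichi is living and takes 1/12.
Junko predeceased; the 1/12 allotted to Junko's branch passes to Junko's issue by representation.
The 1/12 is divided into 3 equal shares of 1/36 among Ryo, Umeko, Yori.
Ryo is living and takes 1/36.
Umeko is living and takes 1/36.
Yori is living and takes 1/36.
Isamu is living and takes 1/12.
Yoshiko predeceased; the 1/3 allotted to Yoshiko's branch passes to Yoshiko's issue by representation.
The 1/3 is divided into 2 equal shares of 1/6 among Kenji, Hana.
Kenji predeceased; the 1/6 allotted to Kenji's branch passes to Kenji's issue by representation.
Fumio is the sole taker at this level and receives the full 1/6.
Hana is living and takes 1/6.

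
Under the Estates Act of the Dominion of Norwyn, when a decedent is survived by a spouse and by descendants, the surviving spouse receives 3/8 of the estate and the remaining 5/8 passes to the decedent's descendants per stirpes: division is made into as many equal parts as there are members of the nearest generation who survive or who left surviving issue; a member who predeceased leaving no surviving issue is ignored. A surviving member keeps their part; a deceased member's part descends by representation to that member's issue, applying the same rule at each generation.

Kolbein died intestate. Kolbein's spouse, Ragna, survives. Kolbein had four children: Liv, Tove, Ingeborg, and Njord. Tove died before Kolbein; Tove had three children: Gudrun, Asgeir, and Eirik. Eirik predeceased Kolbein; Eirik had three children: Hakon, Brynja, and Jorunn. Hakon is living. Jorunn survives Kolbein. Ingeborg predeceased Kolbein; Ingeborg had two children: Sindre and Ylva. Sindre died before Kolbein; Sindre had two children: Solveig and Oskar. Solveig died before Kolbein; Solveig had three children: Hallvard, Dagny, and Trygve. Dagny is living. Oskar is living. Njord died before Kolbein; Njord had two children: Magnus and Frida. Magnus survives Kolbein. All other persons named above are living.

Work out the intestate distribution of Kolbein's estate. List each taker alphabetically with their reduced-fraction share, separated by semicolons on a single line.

Asgeir 5/96; Brynja 5/288; Dagny 5/384; Frida 5/64; Gudrun 5/96; Hakon 5/288; Hallvard 5/384; Jorunn 5/288; Liv 5/32; Magnus 5/64; Oskar 5/128; Ragna 3/8; Trygve 5/384; Ylva 5/64

Ragna, as surviving spouse, takes 3/8.
The remaining 5/8 passes to Kolbein's descendants per stirpes.
The 5/8 is divided into 4 equal shares of 5/32 among Liv, Tove, Ingeborg, Njord.
Liv is living and takes 5/32.
Tove predeceased; the 5/32 allotted to Tove's branch passes to Tove's issue by representation.
The 5/32 is divided into 3 equal shares of 5/96 among Gudrun, Asgeir, Eirik.
Gudrun is living and takes 5/96.
Asgeir is living and takes 5/96.
Eirik predeceased; the 5/96 allotted to Eirik's branch passes to Eirik's issue by representation.
The 5/96 is divided into 3 equal shares of 5/288 among Hakon, Brynja, Jorunn.
Hakon is living and takes 5/288.
Brynja is living and takes 5/288.
Jorunn is living and takes 5/288.
Ingeborg predeceased; the 5/32 allotted to Ingeborg's branch passes to Ingeborg's issue by representation.
The 5/32 is divided into 2 equal shares of 5/64 among Sindre, Ylva.
Sindre predeceased; the 5/64 allotted to Sindre's branch passes to Sindre's issue by representation.
The 5/64 is divided into 2 equal shares of 5/128 among Solveig, Oskar.
Solveig predeceased; the 5/128 allotted to Solveig's branch passes to Solveig's issue by representation.
The 5/128 is divided into 3 equal shares of 5/384 among Hallvard, Dagny, Trygve.
Hallvard is living and takes 5/384.
Dagny is living and takes 5/384.
Trygve is living and takes 5/384.
Oskar is living and takes 5/128.
Ylva is living and takes 5/64.
Njord predeceased; the 5/32 allotted to Njord's branch passes to Njord's issue by representation.
The 5/32 is divided into 2 equal shares of 5/64 among Magnus, Frida.
Magnus is living and takes 5/64.
Frida is living and takes 5/64.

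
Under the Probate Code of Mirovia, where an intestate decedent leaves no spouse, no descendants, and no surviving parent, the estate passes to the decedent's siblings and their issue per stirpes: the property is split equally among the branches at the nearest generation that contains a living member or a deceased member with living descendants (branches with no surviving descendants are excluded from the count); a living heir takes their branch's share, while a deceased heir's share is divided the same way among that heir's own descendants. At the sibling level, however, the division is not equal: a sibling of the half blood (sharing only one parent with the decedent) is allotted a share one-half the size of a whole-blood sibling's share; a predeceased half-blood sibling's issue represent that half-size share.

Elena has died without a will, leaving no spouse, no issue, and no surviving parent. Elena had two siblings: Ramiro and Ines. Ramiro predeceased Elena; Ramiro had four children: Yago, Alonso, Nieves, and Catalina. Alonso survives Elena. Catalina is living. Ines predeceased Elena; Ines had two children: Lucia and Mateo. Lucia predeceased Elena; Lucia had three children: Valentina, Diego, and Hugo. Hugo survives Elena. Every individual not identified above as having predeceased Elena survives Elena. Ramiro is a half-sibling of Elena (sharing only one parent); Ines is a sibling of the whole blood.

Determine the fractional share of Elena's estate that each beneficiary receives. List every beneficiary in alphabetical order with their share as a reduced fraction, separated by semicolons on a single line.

Alonso 1/12; Catalina 1/12; Diego 1/9; Hugo 1/9; Mateo 1/3; Nieves 1/12; Valentina 1/9; Yago 1/12

No spouse, descendants, or parent survives, so the estate passes to Elena's siblings per stirpes.
Half-blood siblings count for one-half the weight of whole-blood siblings at the initial division.
Dividing 1 in proportion to weights (total weight 3/2): Ramiro (weight 1/2) → 1/3; Ines (weight 1) → 2/3.
Ramiro predeceased; the 1/3 allotted to Ramiro's branch passes to Ramiro's issue by representation.
The 1/3 is divided into 4 equal shares of 1/12 among Yago, Alonso, Nieves, Catalina.
Yago is living and takes 1/12.
Alonso is living and takes 1/12.
Nieves is living and takes 1/12.
Catalina is living and takes 1/12.
Ines predeceased; the 2/3 allotted to Ines's branch passes to Ines's issue by representation.
The 2/3 is divided into 2 equal shares of 1/3 among Lucia, Mateo.
Lucia predeceased; the 1/3 allotted to Lucia's branch passes to Lucia's issue by representation.
The 1/3 is divided into 3 equal shares of 1/9 among Valentina, Diego, Hugo.
Valentina is living and takes 1/9.
Diego is living and takes 1/9.
Hugo is living and takes 1/9.
Mateo is living and takes 1/3.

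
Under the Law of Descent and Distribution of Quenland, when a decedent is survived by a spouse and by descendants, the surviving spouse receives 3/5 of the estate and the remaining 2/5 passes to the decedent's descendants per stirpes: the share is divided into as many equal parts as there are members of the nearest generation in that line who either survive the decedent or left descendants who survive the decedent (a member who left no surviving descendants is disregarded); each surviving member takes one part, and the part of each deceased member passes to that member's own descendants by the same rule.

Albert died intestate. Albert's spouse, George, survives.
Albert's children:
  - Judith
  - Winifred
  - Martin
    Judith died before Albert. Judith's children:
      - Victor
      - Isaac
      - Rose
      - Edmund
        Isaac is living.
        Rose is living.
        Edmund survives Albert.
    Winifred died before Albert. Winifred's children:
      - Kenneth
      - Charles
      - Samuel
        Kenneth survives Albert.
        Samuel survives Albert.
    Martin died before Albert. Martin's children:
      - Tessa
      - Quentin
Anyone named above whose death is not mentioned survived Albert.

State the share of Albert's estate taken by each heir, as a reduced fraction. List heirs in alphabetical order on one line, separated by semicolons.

George, as surviving spouse, takes 3/5.
The remaining 2/5 passes to Albert's descendants per stirpes.
The 2/5 is divided into 3 equal shares of 2/15 among Judith, Winifred, Martin.
Judith predeceased; the 2/15 allotted to Judith's branch passes to Judith's issue by representation.
The 2/15 is divided into 4 equal shares of 1/30 among Victor, Isaac, Rose, Edmund.
Victor is living and takes 1/30.
Isaac is living and takes 1/30.
Rose is living and takes 1/30.
Edmund is living and takes 1/30.
Winifred predeceased; the 2/15 allotted to Winifred's branch passes to Winifred's issue by representation.
The 2/15 is divided into 3 equal shares of 2/45 among Kenneth, Charles, Samuel.
Kenneth is living and takes 2/45.
Charles is living and takes 2/45.
Samuel is living and takes 2/45.
Martin predeceased; the 2/15 allotted to Martin's branch passes to Martin's issue by representation.
The 2/15 is divided into 2 equal shares of 1/15 among Tessa, Quentin.
Tessa is living and takes 1/15.
Quentin is living and takes 1/15.

Charles 2/45; Edmund 1/30; George 3/5; Isaac 1/30; Kenneth 2/45; Quentin 1/15; Rose 1/30; Samuel 2/45; Tessa 1/15; Victor 1/30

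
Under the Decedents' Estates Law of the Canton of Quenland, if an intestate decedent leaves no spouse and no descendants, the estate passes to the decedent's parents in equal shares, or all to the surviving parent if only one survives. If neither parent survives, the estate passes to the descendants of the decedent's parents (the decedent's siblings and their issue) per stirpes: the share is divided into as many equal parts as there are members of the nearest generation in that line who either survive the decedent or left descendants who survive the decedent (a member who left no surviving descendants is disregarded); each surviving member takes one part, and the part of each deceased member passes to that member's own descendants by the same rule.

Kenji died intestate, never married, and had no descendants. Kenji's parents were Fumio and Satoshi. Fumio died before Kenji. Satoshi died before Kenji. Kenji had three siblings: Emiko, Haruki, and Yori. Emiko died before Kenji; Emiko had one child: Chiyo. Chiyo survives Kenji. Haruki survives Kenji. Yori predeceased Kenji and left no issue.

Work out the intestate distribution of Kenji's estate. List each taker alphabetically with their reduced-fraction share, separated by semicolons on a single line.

Chiyo 1/2; Haruki 1/2

Neither parent survives and there are no descendants, so the estate passes to Kenji's siblings and their issue per stirpes.
Yori left no surviving issue, so that branch lapses and is disregarded.
The estate is divided into 2 equal shares of 1/2 among Emiko, Haruki.
Emiko predeceased; the 1/2 allotted to Emiko's branch passes to Emiko's issue by representation.
Chiyo is the sole taker at this level and receives the full 1/2.
Haruki is living and takes 1/2.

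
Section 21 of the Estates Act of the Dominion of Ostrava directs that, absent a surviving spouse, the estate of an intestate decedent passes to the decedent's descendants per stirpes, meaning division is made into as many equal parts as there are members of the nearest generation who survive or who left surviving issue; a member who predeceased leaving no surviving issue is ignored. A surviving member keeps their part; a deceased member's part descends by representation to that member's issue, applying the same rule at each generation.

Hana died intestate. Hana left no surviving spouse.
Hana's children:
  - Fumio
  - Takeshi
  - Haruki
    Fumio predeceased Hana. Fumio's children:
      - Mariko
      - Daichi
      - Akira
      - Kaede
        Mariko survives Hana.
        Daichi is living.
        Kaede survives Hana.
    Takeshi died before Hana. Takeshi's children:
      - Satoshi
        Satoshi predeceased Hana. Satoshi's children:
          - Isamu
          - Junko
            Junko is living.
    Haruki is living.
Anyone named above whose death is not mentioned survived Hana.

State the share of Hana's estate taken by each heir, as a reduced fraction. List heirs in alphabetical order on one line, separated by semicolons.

There is no surviving spouse, so the entire estate passes to Hana's descendants per stirpes.
The estate is divided into 3 equal shares of 1/3 among Fumio, Takeshi, Haruki.
Fumio predeceased; the 1/3 allotted to Fumio's branch passes to Fumio's issue by representation.
The 1/3 is divided into 4 equal shares of 1/12 among Mariko, Daichi, Akira, Kaede.
Mariko is living and takes 1/12.
Daichi is living and takes 1/12.
Akira is living and takes 1/12.
Kaede is living and takes 1/12.
Takeshi predeceased; the 1/3 allotted to Takeshi's branch passes to Takeshi's issue by representation.
Satoshi's line is the sole branch at this level, so the full 1/3 passes to Satoshi's issue by representation.
The 1/3 is divided into 2 equal shares of 1/6 among Isamu, Junko.
Isamu is living and takes 1/6.
Junko is living and takes 1/6.
Haruki is living and takes 1/3.

Akira 1/12; Daichi 1/12; Haruki 1/3; Isamu 1/6; Junko 1/6; Kaede 1/12; Mariko 1/12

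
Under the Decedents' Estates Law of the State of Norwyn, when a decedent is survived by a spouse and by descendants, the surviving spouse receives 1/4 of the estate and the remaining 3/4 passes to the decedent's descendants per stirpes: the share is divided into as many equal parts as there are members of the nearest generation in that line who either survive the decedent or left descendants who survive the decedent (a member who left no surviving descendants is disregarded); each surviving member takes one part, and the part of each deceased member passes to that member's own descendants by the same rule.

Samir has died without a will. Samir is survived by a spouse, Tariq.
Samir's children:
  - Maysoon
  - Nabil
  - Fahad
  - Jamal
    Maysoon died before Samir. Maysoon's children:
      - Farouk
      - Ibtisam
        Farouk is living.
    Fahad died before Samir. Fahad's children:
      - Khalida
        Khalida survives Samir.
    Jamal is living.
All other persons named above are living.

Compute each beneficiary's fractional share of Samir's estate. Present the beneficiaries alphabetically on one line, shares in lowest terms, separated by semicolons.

Tariq, as surviving spouse, takes 1/4.
The remaining 3/4 passes to Samir's descendants per stirpes.
The 3/4 is divided into 4 equal shares of 3/16 among Maysoon, Nabil, Fahad, Jamal.
Maysoon predeceased; the 3/16 allotted to Maysoon's branch passes to Maysoon's issue by representation.
The 3/16 is divided into 2 equal shares of 3/32 among Farouk, Ibtisam.
Farouk is living and takes 3/32.
Ibtisam is living and takes 3/32.
Nabil is living and takes 3/16.
Fahad predeceased; the 3/16 allotted to Fahad's branch passes to Fahad's issue by representation.
Khalida is the sole taker at this level and receives the full 3/16.
Jamal is living and takes 3/16.

Farouk 3/32; Ibtisam 3/32; Jamal 3/16; Khalida 3/16; Nabil 3/16; Tariq 1/4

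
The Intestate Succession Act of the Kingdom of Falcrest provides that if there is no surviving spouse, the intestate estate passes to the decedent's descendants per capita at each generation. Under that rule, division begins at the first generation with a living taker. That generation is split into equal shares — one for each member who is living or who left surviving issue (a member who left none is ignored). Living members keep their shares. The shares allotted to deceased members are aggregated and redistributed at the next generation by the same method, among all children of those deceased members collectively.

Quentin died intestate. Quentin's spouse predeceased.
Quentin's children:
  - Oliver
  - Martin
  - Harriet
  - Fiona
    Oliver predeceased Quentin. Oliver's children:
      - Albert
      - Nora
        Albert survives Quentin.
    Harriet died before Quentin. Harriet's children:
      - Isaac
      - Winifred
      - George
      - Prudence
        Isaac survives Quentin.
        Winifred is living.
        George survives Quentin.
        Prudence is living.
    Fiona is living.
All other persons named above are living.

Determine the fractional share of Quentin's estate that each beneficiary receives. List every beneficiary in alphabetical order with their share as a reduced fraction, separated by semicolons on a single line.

There is no surviving spouse, so the entire estate passes to Quentin's descendants per capita at each generation.
At generation 1 (Oliver, Martin, Harriet, Fiona) there are 4 shares of (1)/4 = 1/4 each.
Living: Martin and Fiona — each takes 1/4.
Deceased: Oliver and Harriet. Their combined 1/2 is pooled and carried to generation 2.
At generation 2 (Albert, Nora, Isaac, Winifred, George, Prudence) there are 6 shares of (1/2)/6 = 1/12 each.
Living: Albert, Nora, Isaac, Winifred, George, and Prudence — each takes 1/12.

Albert 1/12; Fiona 1/4; George 1/12; Isaac 1/12; Martin 1/4; Nora 1/12; Prudence 1/12; Winifred 1/12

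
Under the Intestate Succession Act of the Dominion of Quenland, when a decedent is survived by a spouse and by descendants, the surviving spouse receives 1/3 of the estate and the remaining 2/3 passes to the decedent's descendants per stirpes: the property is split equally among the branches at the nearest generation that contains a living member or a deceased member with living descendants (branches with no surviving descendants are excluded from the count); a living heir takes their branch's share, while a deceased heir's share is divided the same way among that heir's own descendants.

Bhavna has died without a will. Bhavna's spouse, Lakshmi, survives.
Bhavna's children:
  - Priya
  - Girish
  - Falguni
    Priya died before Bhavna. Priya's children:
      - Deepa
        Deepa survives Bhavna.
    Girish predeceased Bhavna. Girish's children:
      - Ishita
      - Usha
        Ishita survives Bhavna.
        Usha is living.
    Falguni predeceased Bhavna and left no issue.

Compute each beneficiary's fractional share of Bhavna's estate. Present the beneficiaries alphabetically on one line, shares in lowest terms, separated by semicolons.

Lakshmi, as surviving spouse, takes 1/3.
The remaining 2/3 passes to Bhavna's descendants per stirpes.
Falguni left no surviving issue, so that branch lapses and is disregarded.
The 2/3 is divided into 2 equal shares of 1/3 among Priya, Girish.
Priya predeceased; the 1/3 allotted to Priya's branch passes to Priya's issue by representation.
Deepa is the sole taker at this level and receives the full 1/3.
Girish predeceased; the 1/3 allotted to Girish's branch passes to Girish's issue by representation.
The 1/3 is divided into 2 equal shares of 1/6 among Ishita, Usha.
Ishita is living and takes 1/6.
Usha is living and takes 1/6.

Deepa 1/3; Ishita 1/6; Lakshmi 1/3; Usha 1/6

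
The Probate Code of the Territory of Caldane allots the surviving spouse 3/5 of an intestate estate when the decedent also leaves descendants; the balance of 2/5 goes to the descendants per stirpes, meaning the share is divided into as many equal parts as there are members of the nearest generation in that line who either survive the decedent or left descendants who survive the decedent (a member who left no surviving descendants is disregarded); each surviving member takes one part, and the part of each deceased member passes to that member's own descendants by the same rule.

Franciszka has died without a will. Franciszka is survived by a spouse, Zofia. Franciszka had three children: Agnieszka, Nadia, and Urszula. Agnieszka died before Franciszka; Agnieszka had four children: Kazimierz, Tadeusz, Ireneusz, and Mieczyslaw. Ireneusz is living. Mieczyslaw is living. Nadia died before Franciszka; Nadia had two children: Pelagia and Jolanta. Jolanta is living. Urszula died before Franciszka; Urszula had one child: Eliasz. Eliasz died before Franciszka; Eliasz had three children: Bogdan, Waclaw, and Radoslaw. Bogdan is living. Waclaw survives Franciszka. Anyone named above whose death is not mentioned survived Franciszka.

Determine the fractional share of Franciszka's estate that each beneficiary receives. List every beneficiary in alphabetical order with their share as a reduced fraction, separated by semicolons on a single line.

Bogdan 2/45; Ireneusz 1/30; Jolanta 1/15; Kazimierz 1/30; Mieczyslaw 1/30; Pelagia 1/15; Radoslaw 2/45; Tadeusz 1/30; Waclaw 2/45; Zofia 3/5

Zofia, as surviving spouse, takes 3/5.
The remaining 2/5 passes to Franciszka's descendants per stirpes.
The 2/5 is divided into 3 equal shares of 2/15 among Agnieszka, Nadia, Urszula.
Agnieszka predeceased; the 2/15 allotted to Agnieszka's branch passes to Agnieszka's issue by representation.
The 2/15 is divided into 4 equal shares of 1/30 among Kazimierz, Tadeusz, Ireneusz, Mieczyslaw.
Kazimierz is living and takes 1/30.
Tadeusz is living and takes 1/30.
Ireneusz is living and takes 1/30.
Mieczyslaw is living and takes 1/30.
Nadia predeceased; the 2/15 allotted to Nadia's branch passes to Nadia's issue by representation.
The 2/15 is divided into 2 equal shares of 1/15 among Pelagia, Jolanta.
Pelagia is living and takes 1/15.
Jolanta is living and takes 1/15.
Urszula predeceased; the 2/15 allotted to Urszula's branch passes to Urszula's issue by representation.
Eliasz's line is the sole branch at this level, so the full 2/15 passes to Eliasz's issue by representation.
The 2/15 is divided into 3 equal shares of 2/45 among Bogdan, Waclaw, Radoslaw.
Bogdan is living and takes 2/45.
Waclaw is living and takes 2/45.
Radoslaw is living and takes 2/45.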